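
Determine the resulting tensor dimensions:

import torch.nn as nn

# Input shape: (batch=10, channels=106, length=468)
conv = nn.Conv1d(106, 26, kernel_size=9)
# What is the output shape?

Input shape: (10, 106, 468)
Output shape: (10, 26, 460)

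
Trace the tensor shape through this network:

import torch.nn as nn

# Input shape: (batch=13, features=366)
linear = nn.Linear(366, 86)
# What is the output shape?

Input shape: (13, 366)
Output shape: (13, 86)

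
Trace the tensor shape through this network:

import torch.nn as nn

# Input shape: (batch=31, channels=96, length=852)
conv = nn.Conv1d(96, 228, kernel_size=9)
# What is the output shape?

Input shape: (31, 96, 852)
Output shape: (31, 228, 844)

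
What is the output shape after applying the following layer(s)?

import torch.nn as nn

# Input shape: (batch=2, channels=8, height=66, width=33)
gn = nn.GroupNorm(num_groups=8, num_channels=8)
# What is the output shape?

Input shape: (2, 8, 66, 33)
Output shape: (2, 8, 66, 33)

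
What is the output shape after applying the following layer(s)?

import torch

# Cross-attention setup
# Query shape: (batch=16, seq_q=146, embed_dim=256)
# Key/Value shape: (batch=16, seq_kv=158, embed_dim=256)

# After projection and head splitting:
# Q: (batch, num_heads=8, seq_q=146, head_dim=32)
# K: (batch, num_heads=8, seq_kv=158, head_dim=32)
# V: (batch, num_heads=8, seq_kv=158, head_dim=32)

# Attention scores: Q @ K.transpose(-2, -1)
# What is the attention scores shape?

Input shape: (16, 146, 256)
Output shape: (16, 8, 146, 158)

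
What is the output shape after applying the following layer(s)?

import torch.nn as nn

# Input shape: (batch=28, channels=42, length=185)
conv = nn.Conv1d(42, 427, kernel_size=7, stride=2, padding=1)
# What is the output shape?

Input shape: (28, 42, 185)
Output shape: (28, 427, 91)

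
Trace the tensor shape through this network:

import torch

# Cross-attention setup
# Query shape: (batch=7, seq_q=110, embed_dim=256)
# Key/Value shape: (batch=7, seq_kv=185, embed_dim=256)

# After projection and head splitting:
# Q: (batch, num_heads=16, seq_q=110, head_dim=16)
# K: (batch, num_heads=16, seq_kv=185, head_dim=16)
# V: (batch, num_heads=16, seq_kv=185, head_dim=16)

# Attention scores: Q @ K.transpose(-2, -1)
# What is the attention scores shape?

Input shape: (7, 110, 256)
Output shape: (7, 16, 110, 185)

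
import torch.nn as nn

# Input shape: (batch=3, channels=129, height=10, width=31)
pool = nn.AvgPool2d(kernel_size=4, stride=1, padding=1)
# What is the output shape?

Input shape: (3, 129, 10, 31)
Output shape: (3, 129, 9, 30)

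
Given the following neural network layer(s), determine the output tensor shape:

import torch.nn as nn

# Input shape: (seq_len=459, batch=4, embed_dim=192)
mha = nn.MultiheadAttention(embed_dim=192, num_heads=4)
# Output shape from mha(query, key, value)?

Input shape: (459, 4, 192)
Output shape: (459, 4, 192)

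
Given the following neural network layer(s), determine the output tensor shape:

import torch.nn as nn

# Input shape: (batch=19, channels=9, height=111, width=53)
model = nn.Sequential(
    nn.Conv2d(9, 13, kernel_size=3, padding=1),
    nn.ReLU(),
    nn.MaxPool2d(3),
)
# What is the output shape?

Input shape: (19, 9, 111, 53)
  -> after Conv2d: (19, 13, 111, 53)
  -> after ReLU: (19, 13, 111, 53)
Output shape: (19, 13, 37, 17)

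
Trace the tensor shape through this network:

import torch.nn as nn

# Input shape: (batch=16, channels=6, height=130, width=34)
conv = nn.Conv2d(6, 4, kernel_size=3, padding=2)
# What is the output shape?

Input shape: (16, 6, 130, 34)
Output shape: (16, 4, 132, 36)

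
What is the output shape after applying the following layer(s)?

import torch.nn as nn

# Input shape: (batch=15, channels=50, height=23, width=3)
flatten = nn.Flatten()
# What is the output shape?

Input shape: (15, 50, 23, 3)
Output shape: (15, 3450)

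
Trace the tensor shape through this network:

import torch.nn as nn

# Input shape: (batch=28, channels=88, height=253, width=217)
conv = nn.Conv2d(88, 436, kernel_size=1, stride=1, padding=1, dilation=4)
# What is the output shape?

Input shape: (28, 88, 253, 217)
Output shape: (28, 436, 255, 219)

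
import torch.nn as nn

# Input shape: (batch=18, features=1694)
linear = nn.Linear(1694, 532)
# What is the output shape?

Input shape: (18, 1694)
Output shape: (18, 532)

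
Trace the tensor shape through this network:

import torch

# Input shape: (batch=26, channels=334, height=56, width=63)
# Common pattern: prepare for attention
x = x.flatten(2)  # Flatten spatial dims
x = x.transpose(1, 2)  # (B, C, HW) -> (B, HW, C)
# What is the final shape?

Input shape: (26, 334, 56, 63)
  -> after flatten(2): (26, 334, 3528)
Output shape: (26, 3528, 334)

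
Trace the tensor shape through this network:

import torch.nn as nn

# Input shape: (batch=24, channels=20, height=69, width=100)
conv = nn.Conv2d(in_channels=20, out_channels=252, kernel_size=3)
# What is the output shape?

Input shape: (24, 20, 69, 100)
Output shape: (24, 252, 67, 98)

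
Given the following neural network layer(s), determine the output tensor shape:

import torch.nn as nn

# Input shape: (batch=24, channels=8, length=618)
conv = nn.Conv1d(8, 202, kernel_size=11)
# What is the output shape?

Input shape: (24, 8, 618)
Output shape: (24, 202, 608)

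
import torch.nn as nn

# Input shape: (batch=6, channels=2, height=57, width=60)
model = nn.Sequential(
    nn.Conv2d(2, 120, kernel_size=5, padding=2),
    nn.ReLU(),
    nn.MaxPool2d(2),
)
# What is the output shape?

Input shape: (6, 2, 57, 60)
  -> after Conv2d: (6, 120, 57, 60)
  -> after ReLU: (6, 120, 57, 60)
Output shape: (6, 120, 28, 30)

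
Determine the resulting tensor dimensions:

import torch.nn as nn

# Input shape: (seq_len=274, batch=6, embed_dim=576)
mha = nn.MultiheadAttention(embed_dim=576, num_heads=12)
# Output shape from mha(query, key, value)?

Input shape: (274, 6, 576)
Output shape: (274, 6, 576)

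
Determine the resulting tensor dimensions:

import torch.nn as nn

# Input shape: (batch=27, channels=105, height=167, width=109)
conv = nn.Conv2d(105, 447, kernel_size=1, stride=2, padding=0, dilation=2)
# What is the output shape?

Input shape: (27, 105, 167, 109)
Output shape: (27, 447, 84, 55)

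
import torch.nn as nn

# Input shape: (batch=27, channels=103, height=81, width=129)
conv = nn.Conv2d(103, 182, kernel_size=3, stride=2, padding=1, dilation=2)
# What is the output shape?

Input shape: (27, 103, 81, 129)
Output shape: (27, 182, 40, 64)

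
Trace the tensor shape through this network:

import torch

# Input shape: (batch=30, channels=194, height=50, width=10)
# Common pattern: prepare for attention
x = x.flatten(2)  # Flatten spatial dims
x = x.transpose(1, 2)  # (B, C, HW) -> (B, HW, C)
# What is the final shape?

Input shape: (30, 194, 50, 10)
  -> after flatten(2): (30, 194, 500)
Output shape: (30, 500, 194)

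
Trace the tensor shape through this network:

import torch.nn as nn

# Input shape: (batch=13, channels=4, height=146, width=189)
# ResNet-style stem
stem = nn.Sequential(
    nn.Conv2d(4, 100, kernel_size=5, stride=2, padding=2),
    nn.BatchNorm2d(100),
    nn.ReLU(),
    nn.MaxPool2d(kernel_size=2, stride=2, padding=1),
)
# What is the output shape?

Input shape: (13, 4, 146, 189)
  -> after Conv2d 5x5 stride=2: (13, 100, 73, 95)
Output shape: (13, 100, 37, 48)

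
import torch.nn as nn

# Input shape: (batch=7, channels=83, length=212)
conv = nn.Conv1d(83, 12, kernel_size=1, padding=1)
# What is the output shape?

Input shape: (7, 83, 212)
Output shape: (7, 12, 214)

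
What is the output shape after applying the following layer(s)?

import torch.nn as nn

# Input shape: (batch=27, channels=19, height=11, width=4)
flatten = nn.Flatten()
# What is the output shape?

Input shape: (27, 19, 11, 4)
Output shape: (27, 836)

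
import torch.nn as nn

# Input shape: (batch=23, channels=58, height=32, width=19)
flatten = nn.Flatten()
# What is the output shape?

Input shape: (23, 58, 32, 19)
Output shape: (23, 35264)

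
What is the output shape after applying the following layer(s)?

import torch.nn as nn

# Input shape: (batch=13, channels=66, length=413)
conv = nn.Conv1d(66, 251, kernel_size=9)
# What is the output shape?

Input shape: (13, 66, 413)
Output shape: (13, 251, 405)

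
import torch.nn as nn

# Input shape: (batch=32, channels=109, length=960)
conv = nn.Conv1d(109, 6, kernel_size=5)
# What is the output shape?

Input shape: (32, 109, 960)
Output shape: (32, 6, 956)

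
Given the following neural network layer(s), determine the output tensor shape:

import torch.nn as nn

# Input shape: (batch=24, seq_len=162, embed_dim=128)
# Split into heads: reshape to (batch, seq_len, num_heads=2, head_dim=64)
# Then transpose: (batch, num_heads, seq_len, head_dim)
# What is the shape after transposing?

Input shape: (24, 162, 128)
  -> after reshape: (24, 162, 2, 64)
Output shape: (24, 2, 162, 64)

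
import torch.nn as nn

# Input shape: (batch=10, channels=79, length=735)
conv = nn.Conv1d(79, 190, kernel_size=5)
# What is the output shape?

Input shape: (10, 79, 735)
Output shape: (10, 190, 731)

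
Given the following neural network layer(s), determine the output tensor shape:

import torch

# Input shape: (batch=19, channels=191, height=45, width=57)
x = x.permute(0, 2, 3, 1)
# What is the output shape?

Input shape: (19, 191, 45, 57)
Output shape: (19, 45, 57, 191)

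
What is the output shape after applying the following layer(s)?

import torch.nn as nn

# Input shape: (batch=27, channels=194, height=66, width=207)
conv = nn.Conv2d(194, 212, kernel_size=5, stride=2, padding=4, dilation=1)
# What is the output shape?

Input shape: (27, 194, 66, 207)
Output shape: (27, 212, 35, 106)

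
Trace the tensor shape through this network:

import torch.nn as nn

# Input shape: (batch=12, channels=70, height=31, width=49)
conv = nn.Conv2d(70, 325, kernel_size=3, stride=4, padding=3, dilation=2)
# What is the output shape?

Input shape: (12, 70, 31, 49)
Output shape: (12, 325, 9, 13)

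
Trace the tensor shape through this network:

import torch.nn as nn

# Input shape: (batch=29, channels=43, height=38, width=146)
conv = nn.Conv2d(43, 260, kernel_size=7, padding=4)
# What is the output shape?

Input shape: (29, 43, 38, 146)
Output shape: (29, 260, 40, 148)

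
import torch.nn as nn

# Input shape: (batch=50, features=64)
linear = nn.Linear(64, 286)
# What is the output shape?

Input shape: (50, 64)
Output shape: (50, 286)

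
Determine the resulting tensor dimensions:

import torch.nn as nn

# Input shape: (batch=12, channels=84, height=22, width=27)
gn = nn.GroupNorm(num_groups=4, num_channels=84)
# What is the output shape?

Input shape: (12, 84, 22, 27)
Output shape: (12, 84, 22, 27)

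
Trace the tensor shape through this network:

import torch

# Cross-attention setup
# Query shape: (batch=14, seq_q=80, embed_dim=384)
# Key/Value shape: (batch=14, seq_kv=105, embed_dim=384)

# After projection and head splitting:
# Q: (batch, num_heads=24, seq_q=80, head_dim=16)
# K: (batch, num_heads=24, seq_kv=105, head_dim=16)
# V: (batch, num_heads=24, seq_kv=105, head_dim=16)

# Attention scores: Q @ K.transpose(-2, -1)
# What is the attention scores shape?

Input shape: (14, 80, 384)
Output shape: (14, 24, 80, 105)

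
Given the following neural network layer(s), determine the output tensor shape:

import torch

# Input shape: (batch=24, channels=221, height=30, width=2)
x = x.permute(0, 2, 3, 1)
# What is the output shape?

Input shape: (24, 221, 30, 2)
Output shape: (24, 30, 2, 221)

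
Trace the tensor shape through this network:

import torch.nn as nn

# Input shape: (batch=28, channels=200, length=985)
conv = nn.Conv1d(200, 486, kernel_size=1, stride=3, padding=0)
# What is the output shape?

Input shape: (28, 200, 985)
Output shape: (28, 486, 329)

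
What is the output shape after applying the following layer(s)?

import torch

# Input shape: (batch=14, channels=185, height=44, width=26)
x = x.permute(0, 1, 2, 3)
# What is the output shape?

Input shape: (14, 185, 44, 26)
Output shape: (14, 185, 44, 26)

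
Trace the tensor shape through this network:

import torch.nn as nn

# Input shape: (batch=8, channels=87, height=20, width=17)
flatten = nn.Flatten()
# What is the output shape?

Input shape: (8, 87, 20, 17)
Output shape: (8, 29580)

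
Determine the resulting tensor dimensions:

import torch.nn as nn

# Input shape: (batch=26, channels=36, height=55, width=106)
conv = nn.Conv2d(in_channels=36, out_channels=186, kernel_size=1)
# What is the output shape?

Input shape: (26, 36, 55, 106)
Output shape: (26, 186, 55, 106)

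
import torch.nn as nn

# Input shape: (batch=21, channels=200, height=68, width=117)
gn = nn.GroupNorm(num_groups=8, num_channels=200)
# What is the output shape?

Input shape: (21, 200, 68, 117)
Output shape: (21, 200, 68, 117)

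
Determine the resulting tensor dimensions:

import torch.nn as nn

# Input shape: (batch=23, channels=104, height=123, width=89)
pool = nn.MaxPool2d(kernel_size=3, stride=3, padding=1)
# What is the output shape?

Input shape: (23, 104, 123, 89)
Output shape: (23, 104, 41, 30)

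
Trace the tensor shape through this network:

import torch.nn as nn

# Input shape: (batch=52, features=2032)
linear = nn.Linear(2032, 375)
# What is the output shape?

Input shape: (52, 2032)
Output shape: (52, 375)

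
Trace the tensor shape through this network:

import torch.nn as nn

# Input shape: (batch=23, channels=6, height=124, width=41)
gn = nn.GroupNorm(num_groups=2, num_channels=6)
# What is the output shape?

Input shape: (23, 6, 124, 41)
Output shape: (23, 6, 124, 41)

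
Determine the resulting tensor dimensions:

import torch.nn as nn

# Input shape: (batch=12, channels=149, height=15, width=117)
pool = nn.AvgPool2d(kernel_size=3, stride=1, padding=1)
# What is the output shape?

Input shape: (12, 149, 15, 117)
Output shape: (12, 149, 15, 117)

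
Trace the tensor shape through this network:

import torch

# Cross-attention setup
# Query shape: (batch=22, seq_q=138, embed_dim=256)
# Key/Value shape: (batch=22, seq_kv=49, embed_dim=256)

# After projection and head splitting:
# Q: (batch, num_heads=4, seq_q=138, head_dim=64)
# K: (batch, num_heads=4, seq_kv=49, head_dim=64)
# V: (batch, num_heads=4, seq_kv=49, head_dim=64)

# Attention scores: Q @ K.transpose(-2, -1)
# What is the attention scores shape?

Input shape: (22, 138, 256)
Output shape: (22, 4, 138, 49)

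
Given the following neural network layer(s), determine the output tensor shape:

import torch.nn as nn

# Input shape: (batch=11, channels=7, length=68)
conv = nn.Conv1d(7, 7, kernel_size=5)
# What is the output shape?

Input shape: (11, 7, 68)
Output shape: (11, 7, 64)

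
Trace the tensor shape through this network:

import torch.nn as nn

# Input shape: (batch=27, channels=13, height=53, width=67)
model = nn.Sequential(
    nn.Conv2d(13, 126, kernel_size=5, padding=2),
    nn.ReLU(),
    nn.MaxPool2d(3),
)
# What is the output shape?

Input shape: (27, 13, 53, 67)
  -> after Conv2d: (27, 126, 53, 67)
  -> after ReLU: (27, 126, 53, 67)
Output shape: (27, 126, 17, 22)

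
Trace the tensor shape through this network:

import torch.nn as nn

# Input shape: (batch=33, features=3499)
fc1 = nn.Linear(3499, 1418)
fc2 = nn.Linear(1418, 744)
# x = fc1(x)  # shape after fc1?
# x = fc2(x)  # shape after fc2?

Input shape: (33, 3499)
  -> after fc1: (33, 1418)
Output shape: (33, 744)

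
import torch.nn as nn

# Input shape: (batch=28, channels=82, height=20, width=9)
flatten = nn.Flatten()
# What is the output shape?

Input shape: (28, 82, 20, 9)
Output shape: (28, 14760)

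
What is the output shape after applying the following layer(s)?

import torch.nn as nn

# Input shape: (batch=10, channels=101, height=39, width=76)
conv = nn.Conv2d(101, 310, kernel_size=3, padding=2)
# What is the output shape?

Input shape: (10, 101, 39, 76)
Output shape: (10, 310, 41, 78)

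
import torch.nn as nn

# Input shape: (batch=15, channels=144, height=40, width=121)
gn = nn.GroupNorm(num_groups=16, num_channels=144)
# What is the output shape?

Input shape: (15, 144, 40, 121)
Output shape: (15, 144, 40, 121)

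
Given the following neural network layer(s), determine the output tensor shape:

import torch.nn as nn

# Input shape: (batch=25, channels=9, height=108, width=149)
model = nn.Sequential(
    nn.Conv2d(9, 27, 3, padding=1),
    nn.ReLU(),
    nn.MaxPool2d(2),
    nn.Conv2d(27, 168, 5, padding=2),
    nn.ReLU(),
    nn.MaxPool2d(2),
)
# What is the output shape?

Input shape: (25, 9, 108, 149)
  -> after first Conv2d: (25, 27, 108, 149)
  -> after first MaxPool2d: (25, 27, 54, 74)
  -> after second Conv2d: (25, 168, 54, 74)
Output shape: (25, 168, 27, 37)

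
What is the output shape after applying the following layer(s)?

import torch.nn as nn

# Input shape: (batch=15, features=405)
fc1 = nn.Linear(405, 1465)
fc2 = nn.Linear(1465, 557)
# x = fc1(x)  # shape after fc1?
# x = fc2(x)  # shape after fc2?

Input shape: (15, 405)
  -> after fc1: (15, 1465)
Output shape: (15, 557)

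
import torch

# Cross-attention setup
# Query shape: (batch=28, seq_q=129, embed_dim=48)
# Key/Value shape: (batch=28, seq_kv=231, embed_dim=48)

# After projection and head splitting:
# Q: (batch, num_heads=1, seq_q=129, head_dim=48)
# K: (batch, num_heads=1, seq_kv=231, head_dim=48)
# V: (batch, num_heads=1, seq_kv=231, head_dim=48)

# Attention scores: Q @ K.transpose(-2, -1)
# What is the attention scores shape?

Input shape: (28, 129, 48)
Output shape: (28, 1, 129, 231)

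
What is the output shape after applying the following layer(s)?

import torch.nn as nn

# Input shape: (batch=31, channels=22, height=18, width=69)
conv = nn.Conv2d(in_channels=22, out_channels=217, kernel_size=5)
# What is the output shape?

Input shape: (31, 22, 18, 69)
Output shape: (31, 217, 14, 65)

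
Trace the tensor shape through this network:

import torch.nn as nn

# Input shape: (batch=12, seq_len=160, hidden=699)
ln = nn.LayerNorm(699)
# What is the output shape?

Input shape: (12, 160, 699)
Output shape: (12, 160, 699)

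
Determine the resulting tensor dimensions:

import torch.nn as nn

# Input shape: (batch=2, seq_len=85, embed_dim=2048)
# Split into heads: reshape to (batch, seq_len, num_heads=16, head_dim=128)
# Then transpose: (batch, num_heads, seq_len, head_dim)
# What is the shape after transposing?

Input shape: (2, 85, 2048)
  -> after reshape: (2, 85, 16, 128)
Output shape: (2, 16, 85, 128)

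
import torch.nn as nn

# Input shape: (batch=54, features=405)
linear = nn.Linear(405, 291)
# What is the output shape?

Input shape: (54, 405)
Output shape: (54, 291)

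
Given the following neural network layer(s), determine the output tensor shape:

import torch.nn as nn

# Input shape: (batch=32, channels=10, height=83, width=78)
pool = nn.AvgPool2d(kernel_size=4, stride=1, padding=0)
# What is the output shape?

Input shape: (32, 10, 83, 78)
Output shape: (32, 10, 80, 75)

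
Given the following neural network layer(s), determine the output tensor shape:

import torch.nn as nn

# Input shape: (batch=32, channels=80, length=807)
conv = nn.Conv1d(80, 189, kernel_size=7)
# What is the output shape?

Input shape: (32, 80, 807)
Output shape: (32, 189, 801)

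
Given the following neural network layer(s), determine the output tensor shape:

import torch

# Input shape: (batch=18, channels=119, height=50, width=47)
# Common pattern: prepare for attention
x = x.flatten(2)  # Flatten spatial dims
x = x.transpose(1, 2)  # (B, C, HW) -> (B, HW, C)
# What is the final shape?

Input shape: (18, 119, 50, 47)
  -> after flatten(2): (18, 119, 2350)
Output shape: (18, 2350, 119)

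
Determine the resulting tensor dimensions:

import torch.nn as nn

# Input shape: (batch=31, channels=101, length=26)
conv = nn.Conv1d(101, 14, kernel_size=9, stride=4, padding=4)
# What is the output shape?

Input shape: (31, 101, 26)
Output shape: (31, 14, 7)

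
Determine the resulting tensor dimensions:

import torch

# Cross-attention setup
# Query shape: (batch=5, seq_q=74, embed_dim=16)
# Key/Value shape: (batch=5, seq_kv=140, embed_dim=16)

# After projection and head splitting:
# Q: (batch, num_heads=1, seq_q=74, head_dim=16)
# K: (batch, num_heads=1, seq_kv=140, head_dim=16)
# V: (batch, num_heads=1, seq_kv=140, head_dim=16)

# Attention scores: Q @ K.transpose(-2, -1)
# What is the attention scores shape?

Input shape: (5, 74, 16)
Output shape: (5, 1, 74, 140)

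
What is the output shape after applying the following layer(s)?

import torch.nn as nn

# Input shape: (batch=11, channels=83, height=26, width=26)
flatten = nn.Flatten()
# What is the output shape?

Input shape: (11, 83, 26, 26)
Output shape: (11, 56108)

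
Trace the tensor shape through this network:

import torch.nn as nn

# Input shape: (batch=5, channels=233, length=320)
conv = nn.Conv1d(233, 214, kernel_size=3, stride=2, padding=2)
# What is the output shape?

Input shape: (5, 233, 320)
Output shape: (5, 214, 161)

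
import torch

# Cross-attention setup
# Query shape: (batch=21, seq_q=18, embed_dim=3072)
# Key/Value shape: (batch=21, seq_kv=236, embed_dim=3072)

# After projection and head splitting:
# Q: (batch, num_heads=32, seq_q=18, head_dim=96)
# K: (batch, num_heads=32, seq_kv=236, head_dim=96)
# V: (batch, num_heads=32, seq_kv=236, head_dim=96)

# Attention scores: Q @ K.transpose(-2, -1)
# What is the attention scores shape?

Input shape: (21, 18, 3072)
Output shape: (21, 32, 18, 236)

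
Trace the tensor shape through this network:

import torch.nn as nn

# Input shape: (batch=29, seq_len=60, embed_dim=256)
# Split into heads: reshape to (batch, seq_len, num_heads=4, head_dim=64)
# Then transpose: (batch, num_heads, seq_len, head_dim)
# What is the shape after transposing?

Input shape: (29, 60, 256)
  -> after reshape: (29, 60, 4, 64)
Output shape: (29, 4, 60, 64)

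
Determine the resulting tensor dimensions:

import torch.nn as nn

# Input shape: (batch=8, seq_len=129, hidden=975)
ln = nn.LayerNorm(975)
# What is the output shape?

Input shape: (8, 129, 975)
Output shape: (8, 129, 975)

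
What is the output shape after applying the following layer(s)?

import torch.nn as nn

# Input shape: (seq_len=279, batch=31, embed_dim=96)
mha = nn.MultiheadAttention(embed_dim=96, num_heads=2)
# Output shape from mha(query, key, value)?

Input shape: (279, 31, 96)
Output shape: (279, 31, 96)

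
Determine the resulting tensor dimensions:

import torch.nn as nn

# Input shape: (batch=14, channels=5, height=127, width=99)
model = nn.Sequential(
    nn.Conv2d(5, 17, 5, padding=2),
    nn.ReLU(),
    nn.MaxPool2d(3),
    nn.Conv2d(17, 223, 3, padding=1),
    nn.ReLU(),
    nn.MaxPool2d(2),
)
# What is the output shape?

Input shape: (14, 5, 127, 99)
  -> after first Conv2d: (14, 17, 127, 99)
  -> after first MaxPool2d: (14, 17, 42, 33)
  -> after second Conv2d: (14, 223, 42, 33)
Output shape: (14, 223, 21, 16)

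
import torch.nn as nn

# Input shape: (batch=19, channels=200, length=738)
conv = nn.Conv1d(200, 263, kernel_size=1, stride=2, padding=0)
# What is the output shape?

Input shape: (19, 200, 738)
Output shape: (19, 263, 369)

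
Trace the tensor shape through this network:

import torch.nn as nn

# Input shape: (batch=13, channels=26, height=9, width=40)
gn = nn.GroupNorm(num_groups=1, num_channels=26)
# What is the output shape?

Input shape: (13, 26, 9, 40)
Output shape: (13, 26, 9, 40)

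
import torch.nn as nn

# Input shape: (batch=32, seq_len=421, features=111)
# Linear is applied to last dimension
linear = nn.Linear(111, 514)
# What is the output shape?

Input shape: (32, 421, 111)
Output shape: (32, 421, 514)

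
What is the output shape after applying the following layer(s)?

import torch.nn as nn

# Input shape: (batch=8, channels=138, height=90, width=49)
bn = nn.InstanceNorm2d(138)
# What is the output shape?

Input shape: (8, 138, 90, 49)
Output shape: (8, 138, 90, 49)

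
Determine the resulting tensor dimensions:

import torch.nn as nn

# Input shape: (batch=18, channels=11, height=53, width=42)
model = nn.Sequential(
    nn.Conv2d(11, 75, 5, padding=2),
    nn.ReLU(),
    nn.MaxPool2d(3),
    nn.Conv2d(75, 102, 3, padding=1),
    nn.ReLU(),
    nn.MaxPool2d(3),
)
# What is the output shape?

Input shape: (18, 11, 53, 42)
  -> after first Conv2d: (18, 75, 53, 42)
  -> after first MaxPool2d: (18, 75, 17, 14)
  -> after second Conv2d: (18, 102, 17, 14)
Output shape: (18, 102, 5, 4)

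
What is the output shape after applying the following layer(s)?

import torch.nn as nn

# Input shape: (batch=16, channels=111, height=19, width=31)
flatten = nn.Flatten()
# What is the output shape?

Input shape: (16, 111, 19, 31)
Output shape: (16, 65379)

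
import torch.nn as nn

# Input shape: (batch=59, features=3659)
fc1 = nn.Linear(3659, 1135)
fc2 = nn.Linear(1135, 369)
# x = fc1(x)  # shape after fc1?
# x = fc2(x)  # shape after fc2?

Input shape: (59, 3659)
  -> after fc1: (59, 1135)
Output shape: (59, 369)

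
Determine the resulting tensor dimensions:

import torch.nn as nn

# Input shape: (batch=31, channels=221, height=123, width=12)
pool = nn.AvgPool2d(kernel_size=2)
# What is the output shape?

Input shape: (31, 221, 123, 12)
Output shape: (31, 221, 61, 6)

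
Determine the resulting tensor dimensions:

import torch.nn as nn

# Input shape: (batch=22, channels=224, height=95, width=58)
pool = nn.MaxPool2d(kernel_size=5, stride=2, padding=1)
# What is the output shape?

Input shape: (22, 224, 95, 58)
Output shape: (22, 224, 47, 28)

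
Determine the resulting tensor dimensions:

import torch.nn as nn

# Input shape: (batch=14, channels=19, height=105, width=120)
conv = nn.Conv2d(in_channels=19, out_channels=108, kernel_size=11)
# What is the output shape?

Input shape: (14, 19, 105, 120)
Output shape: (14, 108, 95, 110)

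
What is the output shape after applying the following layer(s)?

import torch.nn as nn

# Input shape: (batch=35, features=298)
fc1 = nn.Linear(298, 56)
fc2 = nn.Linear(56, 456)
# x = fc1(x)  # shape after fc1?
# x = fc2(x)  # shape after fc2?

Input shape: (35, 298)
  -> after fc1: (35, 56)
Output shape: (35, 456)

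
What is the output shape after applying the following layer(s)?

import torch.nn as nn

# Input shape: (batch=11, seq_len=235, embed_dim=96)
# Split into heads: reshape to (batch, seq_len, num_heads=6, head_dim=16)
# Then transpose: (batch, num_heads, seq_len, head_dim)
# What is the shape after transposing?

Input shape: (11, 235, 96)
  -> after reshape: (11, 235, 6, 16)
Output shape: (11, 6, 235, 16)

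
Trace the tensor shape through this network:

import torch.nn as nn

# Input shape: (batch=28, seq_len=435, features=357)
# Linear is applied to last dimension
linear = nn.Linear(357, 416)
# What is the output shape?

Input shape: (28, 435, 357)
Output shape: (28, 435, 416)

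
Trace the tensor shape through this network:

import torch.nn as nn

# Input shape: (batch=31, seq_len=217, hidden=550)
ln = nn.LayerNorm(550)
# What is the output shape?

Input shape: (31, 217, 550)
Output shape: (31, 217, 550)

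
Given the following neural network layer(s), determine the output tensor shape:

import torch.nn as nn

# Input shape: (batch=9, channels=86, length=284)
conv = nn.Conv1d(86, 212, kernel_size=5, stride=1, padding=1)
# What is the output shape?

Input shape: (9, 86, 284)
Output shape: (9, 212, 282)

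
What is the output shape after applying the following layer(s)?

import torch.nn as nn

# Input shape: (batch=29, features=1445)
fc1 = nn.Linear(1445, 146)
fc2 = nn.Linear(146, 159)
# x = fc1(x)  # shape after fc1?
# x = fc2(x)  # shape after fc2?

Input shape: (29, 1445)
  -> after fc1: (29, 146)
Output shape: (29, 159)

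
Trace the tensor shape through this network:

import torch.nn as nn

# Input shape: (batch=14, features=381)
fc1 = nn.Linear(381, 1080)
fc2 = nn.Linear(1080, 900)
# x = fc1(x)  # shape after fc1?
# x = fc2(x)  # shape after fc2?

Input shape: (14, 381)
  -> after fc1: (14, 1080)
Output shape: (14, 900)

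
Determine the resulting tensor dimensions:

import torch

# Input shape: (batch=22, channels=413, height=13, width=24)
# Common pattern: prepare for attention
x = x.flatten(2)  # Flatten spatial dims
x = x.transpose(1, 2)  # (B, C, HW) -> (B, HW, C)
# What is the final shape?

Input shape: (22, 413, 13, 24)
  -> after flatten(2): (22, 413, 312)
Output shape: (22, 312, 413)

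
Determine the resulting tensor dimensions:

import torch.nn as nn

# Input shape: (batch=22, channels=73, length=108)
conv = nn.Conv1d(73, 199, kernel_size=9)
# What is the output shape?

Input shape: (22, 73, 108)
Output shape: (22, 199, 100)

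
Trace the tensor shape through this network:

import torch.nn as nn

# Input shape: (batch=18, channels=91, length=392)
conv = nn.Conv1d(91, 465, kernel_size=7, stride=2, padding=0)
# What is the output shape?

Input shape: (18, 91, 392)
Output shape: (18, 465, 193)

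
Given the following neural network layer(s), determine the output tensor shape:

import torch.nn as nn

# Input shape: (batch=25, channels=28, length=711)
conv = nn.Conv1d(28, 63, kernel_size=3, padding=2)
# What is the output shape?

Input shape: (25, 28, 711)
Output shape: (25, 63, 713)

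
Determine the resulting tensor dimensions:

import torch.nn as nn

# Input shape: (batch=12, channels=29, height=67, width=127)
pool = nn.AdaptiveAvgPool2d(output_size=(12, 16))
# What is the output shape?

Input shape: (12, 29, 67, 127)
Output shape: (12, 29, 12, 16)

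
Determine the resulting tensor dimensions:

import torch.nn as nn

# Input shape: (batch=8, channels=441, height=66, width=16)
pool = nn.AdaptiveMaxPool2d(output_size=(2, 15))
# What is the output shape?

Input shape: (8, 441, 66, 16)
Output shape: (8, 441, 2, 15)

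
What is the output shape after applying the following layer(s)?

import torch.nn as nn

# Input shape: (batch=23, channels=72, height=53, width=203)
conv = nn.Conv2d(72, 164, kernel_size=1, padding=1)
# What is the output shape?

Input shape: (23, 72, 53, 203)
Output shape: (23, 164, 55, 205)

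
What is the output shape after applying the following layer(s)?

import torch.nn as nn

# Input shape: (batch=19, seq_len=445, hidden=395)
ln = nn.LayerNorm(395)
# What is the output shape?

Input shape: (19, 445, 395)
Output shape: (19, 445, 395)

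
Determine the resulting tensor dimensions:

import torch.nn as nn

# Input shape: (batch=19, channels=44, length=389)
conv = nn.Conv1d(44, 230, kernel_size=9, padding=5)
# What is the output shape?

Input shape: (19, 44, 389)
Output shape: (19, 230, 391)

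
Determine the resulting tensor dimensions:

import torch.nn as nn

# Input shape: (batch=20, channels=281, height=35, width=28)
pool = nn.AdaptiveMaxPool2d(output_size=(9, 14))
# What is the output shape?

Input shape: (20, 281, 35, 28)
Output shape: (20, 281, 9, 14)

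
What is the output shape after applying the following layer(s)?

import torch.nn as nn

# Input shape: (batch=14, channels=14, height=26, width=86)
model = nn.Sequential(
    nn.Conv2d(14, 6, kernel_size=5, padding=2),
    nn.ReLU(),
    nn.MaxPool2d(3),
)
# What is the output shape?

Input shape: (14, 14, 26, 86)
  -> after Conv2d: (14, 6, 26, 86)
  -> after ReLU: (14, 6, 26, 86)
Output shape: (14, 6, 8, 28)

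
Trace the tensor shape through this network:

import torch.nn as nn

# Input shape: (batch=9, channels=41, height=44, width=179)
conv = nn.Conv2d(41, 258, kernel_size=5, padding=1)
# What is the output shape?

Input shape: (9, 41, 44, 179)
Output shape: (9, 258, 42, 177)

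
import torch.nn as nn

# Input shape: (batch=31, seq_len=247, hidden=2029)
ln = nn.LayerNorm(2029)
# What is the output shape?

Input shape: (31, 247, 2029)
Output shape: (31, 247, 2029)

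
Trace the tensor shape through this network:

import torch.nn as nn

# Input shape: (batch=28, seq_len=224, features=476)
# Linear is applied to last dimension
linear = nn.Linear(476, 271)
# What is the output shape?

Input shape: (28, 224, 476)
Output shape: (28, 224, 271)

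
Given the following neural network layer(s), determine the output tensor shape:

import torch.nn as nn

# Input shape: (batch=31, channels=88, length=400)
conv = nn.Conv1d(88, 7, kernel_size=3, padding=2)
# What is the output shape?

Input shape: (31, 88, 400)
Output shape: (31, 7, 402)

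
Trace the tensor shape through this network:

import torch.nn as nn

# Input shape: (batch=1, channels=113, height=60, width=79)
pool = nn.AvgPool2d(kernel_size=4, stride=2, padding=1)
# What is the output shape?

Input shape: (1, 113, 60, 79)
Output shape: (1, 113, 30, 39)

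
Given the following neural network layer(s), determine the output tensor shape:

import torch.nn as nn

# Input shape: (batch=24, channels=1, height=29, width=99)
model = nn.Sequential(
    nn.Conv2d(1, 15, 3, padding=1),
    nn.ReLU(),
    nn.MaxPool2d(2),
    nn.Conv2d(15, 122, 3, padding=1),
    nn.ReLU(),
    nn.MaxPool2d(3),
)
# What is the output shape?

Input shape: (24, 1, 29, 99)
  -> after first Conv2d: (24, 15, 29, 99)
  -> after first MaxPool2d: (24, 15, 14, 49)
  -> after second Conv2d: (24, 122, 14, 49)
Output shape: (24, 122, 4, 16)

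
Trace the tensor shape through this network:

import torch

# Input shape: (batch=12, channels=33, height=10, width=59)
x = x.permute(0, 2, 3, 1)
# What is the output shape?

Input shape: (12, 33, 10, 59)
Output shape: (12, 10, 59, 33)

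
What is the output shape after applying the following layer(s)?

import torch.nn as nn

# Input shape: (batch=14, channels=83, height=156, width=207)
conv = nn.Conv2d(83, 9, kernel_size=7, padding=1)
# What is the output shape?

Input shape: (14, 83, 156, 207)
Output shape: (14, 9, 152, 203)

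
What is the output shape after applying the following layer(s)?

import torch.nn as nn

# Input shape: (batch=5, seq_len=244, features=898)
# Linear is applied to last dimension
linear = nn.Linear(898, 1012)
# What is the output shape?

Input shape: (5, 244, 898)
Output shape: (5, 244, 1012)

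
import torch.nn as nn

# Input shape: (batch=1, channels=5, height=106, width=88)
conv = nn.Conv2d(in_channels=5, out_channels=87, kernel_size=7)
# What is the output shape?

Input shape: (1, 5, 106, 88)
Output shape: (1, 87, 100, 82)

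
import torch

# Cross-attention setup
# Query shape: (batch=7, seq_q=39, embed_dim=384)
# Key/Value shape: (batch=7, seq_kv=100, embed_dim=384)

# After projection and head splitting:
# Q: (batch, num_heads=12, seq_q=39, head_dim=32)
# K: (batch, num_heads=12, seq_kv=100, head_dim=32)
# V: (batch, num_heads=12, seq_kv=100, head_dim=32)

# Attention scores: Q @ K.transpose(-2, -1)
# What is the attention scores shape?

Input shape: (7, 39, 384)
Output shape: (7, 12, 39, 100)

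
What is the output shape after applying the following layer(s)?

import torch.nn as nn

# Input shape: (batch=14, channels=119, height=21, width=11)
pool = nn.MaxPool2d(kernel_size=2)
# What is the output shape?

Input shape: (14, 119, 21, 11)
Output shape: (14, 119, 10, 5)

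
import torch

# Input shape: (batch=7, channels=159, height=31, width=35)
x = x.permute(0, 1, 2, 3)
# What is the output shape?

Input shape: (7, 159, 31, 35)
Output shape: (7, 159, 31, 35)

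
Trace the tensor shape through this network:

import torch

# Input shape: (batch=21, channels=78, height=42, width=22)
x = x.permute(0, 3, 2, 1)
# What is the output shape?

Input shape: (21, 78, 42, 22)
Output shape: (21, 22, 42, 78)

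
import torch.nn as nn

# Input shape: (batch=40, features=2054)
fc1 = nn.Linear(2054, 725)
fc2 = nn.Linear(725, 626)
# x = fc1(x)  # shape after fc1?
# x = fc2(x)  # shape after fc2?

Input shape: (40, 2054)
  -> after fc1: (40, 725)
Output shape: (40, 626)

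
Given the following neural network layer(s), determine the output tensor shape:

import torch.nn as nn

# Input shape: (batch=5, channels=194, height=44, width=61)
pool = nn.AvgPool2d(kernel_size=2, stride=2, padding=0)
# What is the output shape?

Input shape: (5, 194, 44, 61)
Output shape: (5, 194, 22, 30)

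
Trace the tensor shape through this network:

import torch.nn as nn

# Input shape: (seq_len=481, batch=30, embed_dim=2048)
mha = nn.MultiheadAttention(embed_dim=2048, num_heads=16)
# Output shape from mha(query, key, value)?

Input shape: (481, 30, 2048)
Output shape: (481, 30, 2048)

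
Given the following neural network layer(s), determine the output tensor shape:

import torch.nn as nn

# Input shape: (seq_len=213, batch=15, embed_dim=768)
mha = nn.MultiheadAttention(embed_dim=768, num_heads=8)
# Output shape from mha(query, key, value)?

Input shape: (213, 15, 768)
Output shape: (213, 15, 768)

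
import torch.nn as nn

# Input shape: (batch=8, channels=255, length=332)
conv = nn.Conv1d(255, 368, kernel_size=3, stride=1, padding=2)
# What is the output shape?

Input shape: (8, 255, 332)
Output shape: (8, 368, 334)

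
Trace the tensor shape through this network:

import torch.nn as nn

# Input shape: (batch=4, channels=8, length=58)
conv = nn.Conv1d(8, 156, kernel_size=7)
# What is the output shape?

Input shape: (4, 8, 58)
Output shape: (4, 156, 52)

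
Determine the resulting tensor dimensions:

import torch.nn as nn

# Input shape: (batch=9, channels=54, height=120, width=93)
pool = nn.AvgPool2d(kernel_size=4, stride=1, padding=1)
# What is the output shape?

Input shape: (9, 54, 120, 93)
Output shape: (9, 54, 119, 92)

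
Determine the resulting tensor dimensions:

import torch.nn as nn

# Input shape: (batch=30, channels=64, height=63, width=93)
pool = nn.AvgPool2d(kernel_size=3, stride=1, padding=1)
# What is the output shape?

Input shape: (30, 64, 63, 93)
Output shape: (30, 64, 63, 93)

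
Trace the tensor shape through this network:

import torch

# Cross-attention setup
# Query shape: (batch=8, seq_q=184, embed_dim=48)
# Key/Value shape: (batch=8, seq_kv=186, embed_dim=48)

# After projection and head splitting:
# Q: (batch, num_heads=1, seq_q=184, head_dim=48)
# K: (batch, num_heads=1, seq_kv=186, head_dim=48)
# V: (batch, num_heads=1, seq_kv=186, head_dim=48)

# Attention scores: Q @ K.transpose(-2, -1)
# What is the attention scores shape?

Input shape: (8, 184, 48)
Output shape: (8, 1, 184, 186)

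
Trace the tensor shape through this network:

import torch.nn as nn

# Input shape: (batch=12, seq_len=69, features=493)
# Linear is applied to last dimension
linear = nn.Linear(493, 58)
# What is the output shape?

Input shape: (12, 69, 493)
Output shape: (12, 69, 58)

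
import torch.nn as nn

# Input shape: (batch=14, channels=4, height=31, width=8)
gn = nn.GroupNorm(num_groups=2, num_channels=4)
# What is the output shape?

Input shape: (14, 4, 31, 8)
Output shape: (14, 4, 31, 8)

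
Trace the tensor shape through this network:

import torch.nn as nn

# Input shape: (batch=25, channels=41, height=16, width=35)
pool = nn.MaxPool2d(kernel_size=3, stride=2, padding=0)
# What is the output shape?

Input shape: (25, 41, 16, 35)
Output shape: (25, 41, 7, 17)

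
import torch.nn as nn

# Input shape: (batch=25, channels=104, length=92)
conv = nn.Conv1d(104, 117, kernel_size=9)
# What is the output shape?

Input shape: (25, 104, 92)
Output shape: (25, 117, 84)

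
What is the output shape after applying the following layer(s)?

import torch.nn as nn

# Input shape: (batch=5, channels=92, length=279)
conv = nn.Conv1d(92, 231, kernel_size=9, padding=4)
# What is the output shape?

Input shape: (5, 92, 279)
Output shape: (5, 231, 279)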